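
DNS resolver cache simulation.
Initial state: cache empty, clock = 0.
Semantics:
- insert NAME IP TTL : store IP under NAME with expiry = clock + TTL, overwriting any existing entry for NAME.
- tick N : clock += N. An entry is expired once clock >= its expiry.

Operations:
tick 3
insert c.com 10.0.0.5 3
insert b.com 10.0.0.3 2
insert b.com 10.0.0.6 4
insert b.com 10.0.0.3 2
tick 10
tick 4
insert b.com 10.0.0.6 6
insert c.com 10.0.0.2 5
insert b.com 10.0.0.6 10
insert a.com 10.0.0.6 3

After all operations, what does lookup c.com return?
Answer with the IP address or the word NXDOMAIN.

Answer: 10.0.0.2

Derivation:
Op 1: tick 3 -> clock=3.
Op 2: insert c.com -> 10.0.0.5 (expiry=3+3=6). clock=3
Op 3: insert b.com -> 10.0.0.3 (expiry=3+2=5). clock=3
Op 4: insert b.com -> 10.0.0.6 (expiry=3+4=7). clock=3
Op 5: insert b.com -> 10.0.0.3 (expiry=3+2=5). clock=3
Op 6: tick 10 -> clock=13. purged={b.com,c.com}
Op 7: tick 4 -> clock=17.
Op 8: insert b.com -> 10.0.0.6 (expiry=17+6=23). clock=17
Op 9: insert c.com -> 10.0.0.2 (expiry=17+5=22). clock=17
Op 10: insert b.com -> 10.0.0.6 (expiry=17+10=27). clock=17
Op 11: insert a.com -> 10.0.0.6 (expiry=17+3=20). clock=17
lookup c.com: present, ip=10.0.0.2 expiry=22 > clock=17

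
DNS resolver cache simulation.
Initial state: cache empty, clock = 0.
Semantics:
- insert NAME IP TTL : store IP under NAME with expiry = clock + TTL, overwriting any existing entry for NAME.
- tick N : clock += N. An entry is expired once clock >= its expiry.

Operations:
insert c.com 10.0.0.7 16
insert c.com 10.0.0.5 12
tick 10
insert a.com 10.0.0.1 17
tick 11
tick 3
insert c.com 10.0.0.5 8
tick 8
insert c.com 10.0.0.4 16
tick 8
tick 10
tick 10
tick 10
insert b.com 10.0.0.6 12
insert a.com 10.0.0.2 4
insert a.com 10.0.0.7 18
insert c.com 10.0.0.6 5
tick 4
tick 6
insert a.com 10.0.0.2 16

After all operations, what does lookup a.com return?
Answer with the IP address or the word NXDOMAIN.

Answer: 10.0.0.2

Derivation:
Op 1: insert c.com -> 10.0.0.7 (expiry=0+16=16). clock=0
Op 2: insert c.com -> 10.0.0.5 (expiry=0+12=12). clock=0
Op 3: tick 10 -> clock=10.
Op 4: insert a.com -> 10.0.0.1 (expiry=10+17=27). clock=10
Op 5: tick 11 -> clock=21. purged={c.com}
Op 6: tick 3 -> clock=24.
Op 7: insert c.com -> 10.0.0.5 (expiry=24+8=32). clock=24
Op 8: tick 8 -> clock=32. purged={a.com,c.com}
Op 9: insert c.com -> 10.0.0.4 (expiry=32+16=48). clock=32
Op 10: tick 8 -> clock=40.
Op 11: tick 10 -> clock=50. purged={c.com}
Op 12: tick 10 -> clock=60.
Op 13: tick 10 -> clock=70.
Op 14: insert b.com -> 10.0.0.6 (expiry=70+12=82). clock=70
Op 15: insert a.com -> 10.0.0.2 (expiry=70+4=74). clock=70
Op 16: insert a.com -> 10.0.0.7 (expiry=70+18=88). clock=70
Op 17: insert c.com -> 10.0.0.6 (expiry=70+5=75). clock=70
Op 18: tick 4 -> clock=74.
Op 19: tick 6 -> clock=80. purged={c.com}
Op 20: insert a.com -> 10.0.0.2 (expiry=80+16=96). clock=80
lookup a.com: present, ip=10.0.0.2 expiry=96 > clock=80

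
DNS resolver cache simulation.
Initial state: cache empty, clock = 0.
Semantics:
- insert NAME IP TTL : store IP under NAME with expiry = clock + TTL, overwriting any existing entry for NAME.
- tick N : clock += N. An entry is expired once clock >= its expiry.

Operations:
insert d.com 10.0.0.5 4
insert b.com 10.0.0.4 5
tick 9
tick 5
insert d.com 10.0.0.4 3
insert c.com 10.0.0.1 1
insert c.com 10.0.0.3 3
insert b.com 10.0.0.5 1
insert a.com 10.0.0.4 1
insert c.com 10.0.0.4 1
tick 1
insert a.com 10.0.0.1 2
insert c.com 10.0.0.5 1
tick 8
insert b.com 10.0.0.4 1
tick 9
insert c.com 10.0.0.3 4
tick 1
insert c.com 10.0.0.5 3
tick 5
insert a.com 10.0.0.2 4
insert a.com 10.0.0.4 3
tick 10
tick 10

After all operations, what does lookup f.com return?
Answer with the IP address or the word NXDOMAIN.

Op 1: insert d.com -> 10.0.0.5 (expiry=0+4=4). clock=0
Op 2: insert b.com -> 10.0.0.4 (expiry=0+5=5). clock=0
Op 3: tick 9 -> clock=9. purged={b.com,d.com}
Op 4: tick 5 -> clock=14.
Op 5: insert d.com -> 10.0.0.4 (expiry=14+3=17). clock=14
Op 6: insert c.com -> 10.0.0.1 (expiry=14+1=15). clock=14
Op 7: insert c.com -> 10.0.0.3 (expiry=14+3=17). clock=14
Op 8: insert b.com -> 10.0.0.5 (expiry=14+1=15). clock=14
Op 9: insert a.com -> 10.0.0.4 (expiry=14+1=15). clock=14
Op 10: insert c.com -> 10.0.0.4 (expiry=14+1=15). clock=14
Op 11: tick 1 -> clock=15. purged={a.com,b.com,c.com}
Op 12: insert a.com -> 10.0.0.1 (expiry=15+2=17). clock=15
Op 13: insert c.com -> 10.0.0.5 (expiry=15+1=16). clock=15
Op 14: tick 8 -> clock=23. purged={a.com,c.com,d.com}
Op 15: insert b.com -> 10.0.0.4 (expiry=23+1=24). clock=23
Op 16: tick 9 -> clock=32. purged={b.com}
Op 17: insert c.com -> 10.0.0.3 (expiry=32+4=36). clock=32
Op 18: tick 1 -> clock=33.
Op 19: insert c.com -> 10.0.0.5 (expiry=33+3=36). clock=33
Op 20: tick 5 -> clock=38. purged={c.com}
Op 21: insert a.com -> 10.0.0.2 (expiry=38+4=42). clock=38
Op 22: insert a.com -> 10.0.0.4 (expiry=38+3=41). clock=38
Op 23: tick 10 -> clock=48. purged={a.com}
Op 24: tick 10 -> clock=58.
lookup f.com: not in cache (expired or never inserted)

Answer: NXDOMAIN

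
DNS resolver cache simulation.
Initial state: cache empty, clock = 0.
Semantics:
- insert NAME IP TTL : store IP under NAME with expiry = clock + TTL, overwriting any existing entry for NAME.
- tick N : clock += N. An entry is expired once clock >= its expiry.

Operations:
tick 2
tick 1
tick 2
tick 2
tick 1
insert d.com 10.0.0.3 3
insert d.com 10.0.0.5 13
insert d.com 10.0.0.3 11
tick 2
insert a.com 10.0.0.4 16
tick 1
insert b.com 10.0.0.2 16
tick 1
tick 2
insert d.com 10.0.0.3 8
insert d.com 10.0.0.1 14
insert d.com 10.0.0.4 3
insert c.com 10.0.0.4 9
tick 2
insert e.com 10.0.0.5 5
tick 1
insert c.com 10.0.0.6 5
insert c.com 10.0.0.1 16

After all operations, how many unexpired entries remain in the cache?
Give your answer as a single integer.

Answer: 4

Derivation:
Op 1: tick 2 -> clock=2.
Op 2: tick 1 -> clock=3.
Op 3: tick 2 -> clock=5.
Op 4: tick 2 -> clock=7.
Op 5: tick 1 -> clock=8.
Op 6: insert d.com -> 10.0.0.3 (expiry=8+3=11). clock=8
Op 7: insert d.com -> 10.0.0.5 (expiry=8+13=21). clock=8
Op 8: insert d.com -> 10.0.0.3 (expiry=8+11=19). clock=8
Op 9: tick 2 -> clock=10.
Op 10: insert a.com -> 10.0.0.4 (expiry=10+16=26). clock=10
Op 11: tick 1 -> clock=11.
Op 12: insert b.com -> 10.0.0.2 (expiry=11+16=27). clock=11
Op 13: tick 1 -> clock=12.
Op 14: tick 2 -> clock=14.
Op 15: insert d.com -> 10.0.0.3 (expiry=14+8=22). clock=14
Op 16: insert d.com -> 10.0.0.1 (expiry=14+14=28). clock=14
Op 17: insert d.com -> 10.0.0.4 (expiry=14+3=17). clock=14
Op 18: insert c.com -> 10.0.0.4 (expiry=14+9=23). clock=14
Op 19: tick 2 -> clock=16.
Op 20: insert e.com -> 10.0.0.5 (expiry=16+5=21). clock=16
Op 21: tick 1 -> clock=17. purged={d.com}
Op 22: insert c.com -> 10.0.0.6 (expiry=17+5=22). clock=17
Op 23: insert c.com -> 10.0.0.1 (expiry=17+16=33). clock=17
Final cache (unexpired): {a.com,b.com,c.com,e.com} -> size=4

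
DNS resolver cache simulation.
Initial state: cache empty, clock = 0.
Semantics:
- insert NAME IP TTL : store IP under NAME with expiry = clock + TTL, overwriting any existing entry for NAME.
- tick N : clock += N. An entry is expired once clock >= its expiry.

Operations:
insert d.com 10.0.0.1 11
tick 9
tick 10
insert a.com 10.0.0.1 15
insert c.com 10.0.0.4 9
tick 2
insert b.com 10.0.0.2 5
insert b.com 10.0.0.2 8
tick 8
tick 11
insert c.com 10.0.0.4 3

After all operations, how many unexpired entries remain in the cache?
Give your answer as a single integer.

Op 1: insert d.com -> 10.0.0.1 (expiry=0+11=11). clock=0
Op 2: tick 9 -> clock=9.
Op 3: tick 10 -> clock=19. purged={d.com}
Op 4: insert a.com -> 10.0.0.1 (expiry=19+15=34). clock=19
Op 5: insert c.com -> 10.0.0.4 (expiry=19+9=28). clock=19
Op 6: tick 2 -> clock=21.
Op 7: insert b.com -> 10.0.0.2 (expiry=21+5=26). clock=21
Op 8: insert b.com -> 10.0.0.2 (expiry=21+8=29). clock=21
Op 9: tick 8 -> clock=29. purged={b.com,c.com}
Op 10: tick 11 -> clock=40. purged={a.com}
Op 11: insert c.com -> 10.0.0.4 (expiry=40+3=43). clock=40
Final cache (unexpired): {c.com} -> size=1

Answer: 1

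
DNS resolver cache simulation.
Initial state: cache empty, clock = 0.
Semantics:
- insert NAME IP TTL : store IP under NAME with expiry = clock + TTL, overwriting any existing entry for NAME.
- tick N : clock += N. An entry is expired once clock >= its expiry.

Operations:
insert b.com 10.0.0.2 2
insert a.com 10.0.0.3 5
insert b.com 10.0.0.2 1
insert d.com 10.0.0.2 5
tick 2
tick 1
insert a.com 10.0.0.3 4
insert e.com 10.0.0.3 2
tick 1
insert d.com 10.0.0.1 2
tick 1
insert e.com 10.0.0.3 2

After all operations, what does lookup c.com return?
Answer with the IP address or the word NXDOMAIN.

Answer: NXDOMAIN

Derivation:
Op 1: insert b.com -> 10.0.0.2 (expiry=0+2=2). clock=0
Op 2: insert a.com -> 10.0.0.3 (expiry=0+5=5). clock=0
Op 3: insert b.com -> 10.0.0.2 (expiry=0+1=1). clock=0
Op 4: insert d.com -> 10.0.0.2 (expiry=0+5=5). clock=0
Op 5: tick 2 -> clock=2. purged={b.com}
Op 6: tick 1 -> clock=3.
Op 7: insert a.com -> 10.0.0.3 (expiry=3+4=7). clock=3
Op 8: insert e.com -> 10.0.0.3 (expiry=3+2=5). clock=3
Op 9: tick 1 -> clock=4.
Op 10: insert d.com -> 10.0.0.1 (expiry=4+2=6). clock=4
Op 11: tick 1 -> clock=5. purged={e.com}
Op 12: insert e.com -> 10.0.0.3 (expiry=5+2=7). clock=5
lookup c.com: not in cache (expired or never inserted)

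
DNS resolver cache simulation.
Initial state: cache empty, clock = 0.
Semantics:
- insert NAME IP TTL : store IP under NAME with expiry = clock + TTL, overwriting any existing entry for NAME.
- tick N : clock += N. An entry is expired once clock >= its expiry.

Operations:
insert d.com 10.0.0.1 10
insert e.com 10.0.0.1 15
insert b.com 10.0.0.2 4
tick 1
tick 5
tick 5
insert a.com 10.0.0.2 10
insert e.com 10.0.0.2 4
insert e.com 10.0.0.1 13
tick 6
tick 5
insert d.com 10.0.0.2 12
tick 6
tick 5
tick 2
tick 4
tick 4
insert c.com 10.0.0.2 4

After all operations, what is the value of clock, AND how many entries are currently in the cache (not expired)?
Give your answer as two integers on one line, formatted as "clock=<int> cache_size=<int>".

Op 1: insert d.com -> 10.0.0.1 (expiry=0+10=10). clock=0
Op 2: insert e.com -> 10.0.0.1 (expiry=0+15=15). clock=0
Op 3: insert b.com -> 10.0.0.2 (expiry=0+4=4). clock=0
Op 4: tick 1 -> clock=1.
Op 5: tick 5 -> clock=6. purged={b.com}
Op 6: tick 5 -> clock=11. purged={d.com}
Op 7: insert a.com -> 10.0.0.2 (expiry=11+10=21). clock=11
Op 8: insert e.com -> 10.0.0.2 (expiry=11+4=15). clock=11
Op 9: insert e.com -> 10.0.0.1 (expiry=11+13=24). clock=11
Op 10: tick 6 -> clock=17.
Op 11: tick 5 -> clock=22. purged={a.com}
Op 12: insert d.com -> 10.0.0.2 (expiry=22+12=34). clock=22
Op 13: tick 6 -> clock=28. purged={e.com}
Op 14: tick 5 -> clock=33.
Op 15: tick 2 -> clock=35. purged={d.com}
Op 16: tick 4 -> clock=39.
Op 17: tick 4 -> clock=43.
Op 18: insert c.com -> 10.0.0.2 (expiry=43+4=47). clock=43
Final clock = 43
Final cache (unexpired): {c.com} -> size=1

Answer: clock=43 cache_size=1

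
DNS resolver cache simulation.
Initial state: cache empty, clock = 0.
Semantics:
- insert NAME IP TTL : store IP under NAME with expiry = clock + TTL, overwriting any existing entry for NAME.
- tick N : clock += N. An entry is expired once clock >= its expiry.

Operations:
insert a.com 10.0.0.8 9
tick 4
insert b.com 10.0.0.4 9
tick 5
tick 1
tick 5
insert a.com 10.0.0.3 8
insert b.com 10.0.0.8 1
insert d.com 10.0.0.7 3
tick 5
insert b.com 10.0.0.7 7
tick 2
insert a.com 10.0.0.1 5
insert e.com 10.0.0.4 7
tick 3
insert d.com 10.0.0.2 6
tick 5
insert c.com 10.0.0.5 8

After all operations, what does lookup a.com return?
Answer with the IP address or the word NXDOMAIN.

Answer: NXDOMAIN

Derivation:
Op 1: insert a.com -> 10.0.0.8 (expiry=0+9=9). clock=0
Op 2: tick 4 -> clock=4.
Op 3: insert b.com -> 10.0.0.4 (expiry=4+9=13). clock=4
Op 4: tick 5 -> clock=9. purged={a.com}
Op 5: tick 1 -> clock=10.
Op 6: tick 5 -> clock=15. purged={b.com}
Op 7: insert a.com -> 10.0.0.3 (expiry=15+8=23). clock=15
Op 8: insert b.com -> 10.0.0.8 (expiry=15+1=16). clock=15
Op 9: insert d.com -> 10.0.0.7 (expiry=15+3=18). clock=15
Op 10: tick 5 -> clock=20. purged={b.com,d.com}
Op 11: insert b.com -> 10.0.0.7 (expiry=20+7=27). clock=20
Op 12: tick 2 -> clock=22.
Op 13: insert a.com -> 10.0.0.1 (expiry=22+5=27). clock=22
Op 14: insert e.com -> 10.0.0.4 (expiry=22+7=29). clock=22
Op 15: tick 3 -> clock=25.
Op 16: insert d.com -> 10.0.0.2 (expiry=25+6=31). clock=25
Op 17: tick 5 -> clock=30. purged={a.com,b.com,e.com}
Op 18: insert c.com -> 10.0.0.5 (expiry=30+8=38). clock=30
lookup a.com: not in cache (expired or never inserted)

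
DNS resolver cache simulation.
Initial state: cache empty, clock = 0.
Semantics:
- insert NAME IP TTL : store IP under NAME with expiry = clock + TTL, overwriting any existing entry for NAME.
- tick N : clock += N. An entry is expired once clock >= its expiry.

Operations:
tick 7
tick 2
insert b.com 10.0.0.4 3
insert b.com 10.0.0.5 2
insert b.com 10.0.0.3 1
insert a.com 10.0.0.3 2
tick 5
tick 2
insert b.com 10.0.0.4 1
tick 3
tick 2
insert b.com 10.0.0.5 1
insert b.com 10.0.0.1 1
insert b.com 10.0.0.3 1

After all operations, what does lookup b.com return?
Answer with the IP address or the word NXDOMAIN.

Op 1: tick 7 -> clock=7.
Op 2: tick 2 -> clock=9.
Op 3: insert b.com -> 10.0.0.4 (expiry=9+3=12). clock=9
Op 4: insert b.com -> 10.0.0.5 (expiry=9+2=11). clock=9
Op 5: insert b.com -> 10.0.0.3 (expiry=9+1=10). clock=9
Op 6: insert a.com -> 10.0.0.3 (expiry=9+2=11). clock=9
Op 7: tick 5 -> clock=14. purged={a.com,b.com}
Op 8: tick 2 -> clock=16.
Op 9: insert b.com -> 10.0.0.4 (expiry=16+1=17). clock=16
Op 10: tick 3 -> clock=19. purged={b.com}
Op 11: tick 2 -> clock=21.
Op 12: insert b.com -> 10.0.0.5 (expiry=21+1=22). clock=21
Op 13: insert b.com -> 10.0.0.1 (expiry=21+1=22). clock=21
Op 14: insert b.com -> 10.0.0.3 (expiry=21+1=22). clock=21
lookup b.com: present, ip=10.0.0.3 expiry=22 > clock=21

Answer: 10.0.0.3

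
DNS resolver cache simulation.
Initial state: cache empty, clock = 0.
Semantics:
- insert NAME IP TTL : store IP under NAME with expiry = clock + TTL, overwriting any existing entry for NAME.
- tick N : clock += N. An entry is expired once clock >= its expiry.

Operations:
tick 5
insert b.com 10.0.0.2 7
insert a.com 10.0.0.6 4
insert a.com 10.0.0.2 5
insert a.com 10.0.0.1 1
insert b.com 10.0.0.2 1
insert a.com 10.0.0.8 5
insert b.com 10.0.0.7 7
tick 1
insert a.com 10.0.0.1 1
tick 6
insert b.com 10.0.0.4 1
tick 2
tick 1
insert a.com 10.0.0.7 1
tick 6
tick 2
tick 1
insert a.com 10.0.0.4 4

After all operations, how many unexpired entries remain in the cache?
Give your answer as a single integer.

Answer: 1

Derivation:
Op 1: tick 5 -> clock=5.
Op 2: insert b.com -> 10.0.0.2 (expiry=5+7=12). clock=5
Op 3: insert a.com -> 10.0.0.6 (expiry=5+4=9). clock=5
Op 4: insert a.com -> 10.0.0.2 (expiry=5+5=10). clock=5
Op 5: insert a.com -> 10.0.0.1 (expiry=5+1=6). clock=5
Op 6: insert b.com -> 10.0.0.2 (expiry=5+1=6). clock=5
Op 7: insert a.com -> 10.0.0.8 (expiry=5+5=10). clock=5
Op 8: insert b.com -> 10.0.0.7 (expiry=5+7=12). clock=5
Op 9: tick 1 -> clock=6.
Op 10: insert a.com -> 10.0.0.1 (expiry=6+1=7). clock=6
Op 11: tick 6 -> clock=12. purged={a.com,b.com}
Op 12: insert b.com -> 10.0.0.4 (expiry=12+1=13). clock=12
Op 13: tick 2 -> clock=14. purged={b.com}
Op 14: tick 1 -> clock=15.
Op 15: insert a.com -> 10.0.0.7 (expiry=15+1=16). clock=15
Op 16: tick 6 -> clock=21. purged={a.com}
Op 17: tick 2 -> clock=23.
Op 18: tick 1 -> clock=24.
Op 19: insert a.com -> 10.0.0.4 (expiry=24+4=28). clock=24
Final cache (unexpired): {a.com} -> size=1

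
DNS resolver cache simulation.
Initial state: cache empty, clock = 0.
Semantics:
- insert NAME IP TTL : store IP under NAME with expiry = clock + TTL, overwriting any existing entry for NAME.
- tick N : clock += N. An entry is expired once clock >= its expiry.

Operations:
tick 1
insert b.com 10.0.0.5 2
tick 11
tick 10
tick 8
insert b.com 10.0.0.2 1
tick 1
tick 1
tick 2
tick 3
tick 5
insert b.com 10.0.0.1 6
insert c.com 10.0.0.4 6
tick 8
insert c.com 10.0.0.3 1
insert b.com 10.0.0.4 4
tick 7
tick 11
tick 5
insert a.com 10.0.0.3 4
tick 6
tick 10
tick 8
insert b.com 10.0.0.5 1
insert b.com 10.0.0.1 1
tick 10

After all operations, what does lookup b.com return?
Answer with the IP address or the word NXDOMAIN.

Answer: NXDOMAIN

Derivation:
Op 1: tick 1 -> clock=1.
Op 2: insert b.com -> 10.0.0.5 (expiry=1+2=3). clock=1
Op 3: tick 11 -> clock=12. purged={b.com}
Op 4: tick 10 -> clock=22.
Op 5: tick 8 -> clock=30.
Op 6: insert b.com -> 10.0.0.2 (expiry=30+1=31). clock=30
Op 7: tick 1 -> clock=31. purged={b.com}
Op 8: tick 1 -> clock=32.
Op 9: tick 2 -> clock=34.
Op 10: tick 3 -> clock=37.
Op 11: tick 5 -> clock=42.
Op 12: insert b.com -> 10.0.0.1 (expiry=42+6=48). clock=42
Op 13: insert c.com -> 10.0.0.4 (expiry=42+6=48). clock=42
Op 14: tick 8 -> clock=50. purged={b.com,c.com}
Op 15: insert c.com -> 10.0.0.3 (expiry=50+1=51). clock=50
Op 16: insert b.com -> 10.0.0.4 (expiry=50+4=54). clock=50
Op 17: tick 7 -> clock=57. purged={b.com,c.com}
Op 18: tick 11 -> clock=68.
Op 19: tick 5 -> clock=73.
Op 20: insert a.com -> 10.0.0.3 (expiry=73+4=77). clock=73
Op 21: tick 6 -> clock=79. purged={a.com}
Op 22: tick 10 -> clock=89.
Op 23: tick 8 -> clock=97.
Op 24: insert b.com -> 10.0.0.5 (expiry=97+1=98). clock=97
Op 25: insert b.com -> 10.0.0.1 (expiry=97+1=98). clock=97
Op 26: tick 10 -> clock=107. purged={b.com}
lookup b.com: not in cache (expired or never inserted)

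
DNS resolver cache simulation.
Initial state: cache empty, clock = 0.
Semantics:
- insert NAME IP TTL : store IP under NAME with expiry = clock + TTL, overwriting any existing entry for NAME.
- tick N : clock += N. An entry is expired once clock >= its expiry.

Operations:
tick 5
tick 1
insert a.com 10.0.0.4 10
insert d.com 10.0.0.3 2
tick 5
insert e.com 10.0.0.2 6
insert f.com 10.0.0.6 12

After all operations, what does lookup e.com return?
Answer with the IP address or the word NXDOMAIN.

Answer: 10.0.0.2

Derivation:
Op 1: tick 5 -> clock=5.
Op 2: tick 1 -> clock=6.
Op 3: insert a.com -> 10.0.0.4 (expiry=6+10=16). clock=6
Op 4: insert d.com -> 10.0.0.3 (expiry=6+2=8). clock=6
Op 5: tick 5 -> clock=11. purged={d.com}
Op 6: insert e.com -> 10.0.0.2 (expiry=11+6=17). clock=11
Op 7: insert f.com -> 10.0.0.6 (expiry=11+12=23). clock=11
lookup e.com: present, ip=10.0.0.2 expiry=17 > clock=11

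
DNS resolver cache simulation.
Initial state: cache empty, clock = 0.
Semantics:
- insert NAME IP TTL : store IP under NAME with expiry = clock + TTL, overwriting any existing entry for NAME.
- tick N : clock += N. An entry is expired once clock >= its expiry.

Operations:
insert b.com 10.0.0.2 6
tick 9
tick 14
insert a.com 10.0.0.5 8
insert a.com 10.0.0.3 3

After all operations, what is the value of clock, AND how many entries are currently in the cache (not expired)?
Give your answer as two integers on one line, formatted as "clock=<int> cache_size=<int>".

Op 1: insert b.com -> 10.0.0.2 (expiry=0+6=6). clock=0
Op 2: tick 9 -> clock=9. purged={b.com}
Op 3: tick 14 -> clock=23.
Op 4: insert a.com -> 10.0.0.5 (expiry=23+8=31). clock=23
Op 5: insert a.com -> 10.0.0.3 (expiry=23+3=26). clock=23
Final clock = 23
Final cache (unexpired): {a.com} -> size=1

Answer: clock=23 cache_size=1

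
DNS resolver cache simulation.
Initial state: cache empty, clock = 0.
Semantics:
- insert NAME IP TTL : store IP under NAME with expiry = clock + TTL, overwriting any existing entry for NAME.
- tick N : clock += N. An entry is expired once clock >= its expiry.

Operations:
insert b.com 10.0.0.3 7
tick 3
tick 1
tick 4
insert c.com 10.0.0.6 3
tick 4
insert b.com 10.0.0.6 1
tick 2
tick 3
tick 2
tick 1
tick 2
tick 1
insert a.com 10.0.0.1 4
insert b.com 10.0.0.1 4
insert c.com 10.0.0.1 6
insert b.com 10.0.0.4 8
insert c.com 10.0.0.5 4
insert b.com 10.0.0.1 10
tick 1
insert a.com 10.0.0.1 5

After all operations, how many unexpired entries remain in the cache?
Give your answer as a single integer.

Answer: 3

Derivation:
Op 1: insert b.com -> 10.0.0.3 (expiry=0+7=7). clock=0
Op 2: tick 3 -> clock=3.
Op 3: tick 1 -> clock=4.
Op 4: tick 4 -> clock=8. purged={b.com}
Op 5: insert c.com -> 10.0.0.6 (expiry=8+3=11). clock=8
Op 6: tick 4 -> clock=12. purged={c.com}
Op 7: insert b.com -> 10.0.0.6 (expiry=12+1=13). clock=12
Op 8: tick 2 -> clock=14. purged={b.com}
Op 9: tick 3 -> clock=17.
Op 10: tick 2 -> clock=19.
Op 11: tick 1 -> clock=20.
Op 12: tick 2 -> clock=22.
Op 13: tick 1 -> clock=23.
Op 14: insert a.com -> 10.0.0.1 (expiry=23+4=27). clock=23
Op 15: insert b.com -> 10.0.0.1 (expiry=23+4=27). clock=23
Op 16: insert c.com -> 10.0.0.1 (expiry=23+6=29). clock=23
Op 17: insert b.com -> 10.0.0.4 (expiry=23+8=31). clock=23
Op 18: insert c.com -> 10.0.0.5 (expiry=23+4=27). clock=23
Op 19: insert b.com -> 10.0.0.1 (expiry=23+10=33). clock=23
Op 20: tick 1 -> clock=24.
Op 21: insert a.com -> 10.0.0.1 (expiry=24+5=29). clock=24
Final cache (unexpired): {a.com,b.com,c.com} -> size=3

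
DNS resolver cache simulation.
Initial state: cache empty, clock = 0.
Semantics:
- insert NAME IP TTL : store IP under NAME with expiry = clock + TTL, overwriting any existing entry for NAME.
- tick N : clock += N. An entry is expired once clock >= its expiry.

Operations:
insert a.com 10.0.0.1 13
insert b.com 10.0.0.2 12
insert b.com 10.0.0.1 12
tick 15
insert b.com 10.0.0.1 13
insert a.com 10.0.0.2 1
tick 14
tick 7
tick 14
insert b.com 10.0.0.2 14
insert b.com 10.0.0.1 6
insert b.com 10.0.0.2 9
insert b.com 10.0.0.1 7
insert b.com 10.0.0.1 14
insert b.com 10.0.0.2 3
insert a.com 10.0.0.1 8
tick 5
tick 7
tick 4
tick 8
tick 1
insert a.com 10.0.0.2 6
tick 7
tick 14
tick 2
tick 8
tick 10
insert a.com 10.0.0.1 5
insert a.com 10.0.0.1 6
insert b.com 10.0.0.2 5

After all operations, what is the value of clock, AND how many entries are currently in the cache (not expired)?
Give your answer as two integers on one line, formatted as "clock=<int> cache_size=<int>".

Op 1: insert a.com -> 10.0.0.1 (expiry=0+13=13). clock=0
Op 2: insert b.com -> 10.0.0.2 (expiry=0+12=12). clock=0
Op 3: insert b.com -> 10.0.0.1 (expiry=0+12=12). clock=0
Op 4: tick 15 -> clock=15. purged={a.com,b.com}
Op 5: insert b.com -> 10.0.0.1 (expiry=15+13=28). clock=15
Op 6: insert a.com -> 10.0.0.2 (expiry=15+1=16). clock=15
Op 7: tick 14 -> clock=29. purged={a.com,b.com}
Op 8: tick 7 -> clock=36.
Op 9: tick 14 -> clock=50.
Op 10: insert b.com -> 10.0.0.2 (expiry=50+14=64). clock=50
Op 11: insert b.com -> 10.0.0.1 (expiry=50+6=56). clock=50
Op 12: insert b.com -> 10.0.0.2 (expiry=50+9=59). clock=50
Op 13: insert b.com -> 10.0.0.1 (expiry=50+7=57). clock=50
Op 14: insert b.com -> 10.0.0.1 (expiry=50+14=64). clock=50
Op 15: insert b.com -> 10.0.0.2 (expiry=50+3=53). clock=50
Op 16: insert a.com -> 10.0.0.1 (expiry=50+8=58). clock=50
Op 17: tick 5 -> clock=55. purged={b.com}
Op 18: tick 7 -> clock=62. purged={a.com}
Op 19: tick 4 -> clock=66.
Op 20: tick 8 -> clock=74.
Op 21: tick 1 -> clock=75.
Op 22: insert a.com -> 10.0.0.2 (expiry=75+6=81). clock=75
Op 23: tick 7 -> clock=82. purged={a.com}
Op 24: tick 14 -> clock=96.
Op 25: tick 2 -> clock=98.
Op 26: tick 8 -> clock=106.
Op 27: tick 10 -> clock=116.
Op 28: insert a.com -> 10.0.0.1 (expiry=116+5=121). clock=116
Op 29: insert a.com -> 10.0.0.1 (expiry=116+6=122). clock=116
Op 30: insert b.com -> 10.0.0.2 (expiry=116+5=121). clock=116
Final clock = 116
Final cache (unexpired): {a.com,b.com} -> size=2

Answer: clock=116 cache_size=2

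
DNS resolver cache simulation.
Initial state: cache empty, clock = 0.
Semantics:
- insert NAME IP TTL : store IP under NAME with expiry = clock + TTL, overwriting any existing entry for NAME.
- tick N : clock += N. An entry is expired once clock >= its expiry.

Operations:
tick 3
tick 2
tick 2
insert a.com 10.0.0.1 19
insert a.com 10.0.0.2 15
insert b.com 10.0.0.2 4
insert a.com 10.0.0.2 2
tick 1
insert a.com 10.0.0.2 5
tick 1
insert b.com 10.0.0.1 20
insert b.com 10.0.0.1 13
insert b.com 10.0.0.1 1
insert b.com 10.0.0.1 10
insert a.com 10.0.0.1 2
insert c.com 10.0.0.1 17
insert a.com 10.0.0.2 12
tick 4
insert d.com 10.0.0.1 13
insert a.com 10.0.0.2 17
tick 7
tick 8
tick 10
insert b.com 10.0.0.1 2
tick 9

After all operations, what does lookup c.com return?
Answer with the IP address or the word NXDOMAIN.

Op 1: tick 3 -> clock=3.
Op 2: tick 2 -> clock=5.
Op 3: tick 2 -> clock=7.
Op 4: insert a.com -> 10.0.0.1 (expiry=7+19=26). clock=7
Op 5: insert a.com -> 10.0.0.2 (expiry=7+15=22). clock=7
Op 6: insert b.com -> 10.0.0.2 (expiry=7+4=11). clock=7
Op 7: insert a.com -> 10.0.0.2 (expiry=7+2=9). clock=7
Op 8: tick 1 -> clock=8.
Op 9: insert a.com -> 10.0.0.2 (expiry=8+5=13). clock=8
Op 10: tick 1 -> clock=9.
Op 11: insert b.com -> 10.0.0.1 (expiry=9+20=29). clock=9
Op 12: insert b.com -> 10.0.0.1 (expiry=9+13=22). clock=9
Op 13: insert b.com -> 10.0.0.1 (expiry=9+1=10). clock=9
Op 14: insert b.com -> 10.0.0.1 (expiry=9+10=19). clock=9
Op 15: insert a.com -> 10.0.0.1 (expiry=9+2=11). clock=9
Op 16: insert c.com -> 10.0.0.1 (expiry=9+17=26). clock=9
Op 17: insert a.com -> 10.0.0.2 (expiry=9+12=21). clock=9
Op 18: tick 4 -> clock=13.
Op 19: insert d.com -> 10.0.0.1 (expiry=13+13=26). clock=13
Op 20: insert a.com -> 10.0.0.2 (expiry=13+17=30). clock=13
Op 21: tick 7 -> clock=20. purged={b.com}
Op 22: tick 8 -> clock=28. purged={c.com,d.com}
Op 23: tick 10 -> clock=38. purged={a.com}
Op 24: insert b.com -> 10.0.0.1 (expiry=38+2=40). clock=38
Op 25: tick 9 -> clock=47. purged={b.com}
lookup c.com: not in cache (expired or never inserted)

Answer: NXDOMAIN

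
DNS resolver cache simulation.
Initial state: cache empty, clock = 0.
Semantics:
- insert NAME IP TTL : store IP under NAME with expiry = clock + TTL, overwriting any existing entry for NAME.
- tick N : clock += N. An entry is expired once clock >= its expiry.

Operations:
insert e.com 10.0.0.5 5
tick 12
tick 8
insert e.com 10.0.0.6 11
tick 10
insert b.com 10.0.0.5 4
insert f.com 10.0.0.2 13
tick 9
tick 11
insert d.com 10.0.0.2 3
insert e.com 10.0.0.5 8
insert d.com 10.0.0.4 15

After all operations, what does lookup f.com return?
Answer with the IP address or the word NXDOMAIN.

Answer: NXDOMAIN

Derivation:
Op 1: insert e.com -> 10.0.0.5 (expiry=0+5=5). clock=0
Op 2: tick 12 -> clock=12. purged={e.com}
Op 3: tick 8 -> clock=20.
Op 4: insert e.com -> 10.0.0.6 (expiry=20+11=31). clock=20
Op 5: tick 10 -> clock=30.
Op 6: insert b.com -> 10.0.0.5 (expiry=30+4=34). clock=30
Op 7: insert f.com -> 10.0.0.2 (expiry=30+13=43). clock=30
Op 8: tick 9 -> clock=39. purged={b.com,e.com}
Op 9: tick 11 -> clock=50. purged={f.com}
Op 10: insert d.com -> 10.0.0.2 (expiry=50+3=53). clock=50
Op 11: insert e.com -> 10.0.0.5 (expiry=50+8=58). clock=50
Op 12: insert d.com -> 10.0.0.4 (expiry=50+15=65). clock=50
lookup f.com: not in cache (expired or never inserted)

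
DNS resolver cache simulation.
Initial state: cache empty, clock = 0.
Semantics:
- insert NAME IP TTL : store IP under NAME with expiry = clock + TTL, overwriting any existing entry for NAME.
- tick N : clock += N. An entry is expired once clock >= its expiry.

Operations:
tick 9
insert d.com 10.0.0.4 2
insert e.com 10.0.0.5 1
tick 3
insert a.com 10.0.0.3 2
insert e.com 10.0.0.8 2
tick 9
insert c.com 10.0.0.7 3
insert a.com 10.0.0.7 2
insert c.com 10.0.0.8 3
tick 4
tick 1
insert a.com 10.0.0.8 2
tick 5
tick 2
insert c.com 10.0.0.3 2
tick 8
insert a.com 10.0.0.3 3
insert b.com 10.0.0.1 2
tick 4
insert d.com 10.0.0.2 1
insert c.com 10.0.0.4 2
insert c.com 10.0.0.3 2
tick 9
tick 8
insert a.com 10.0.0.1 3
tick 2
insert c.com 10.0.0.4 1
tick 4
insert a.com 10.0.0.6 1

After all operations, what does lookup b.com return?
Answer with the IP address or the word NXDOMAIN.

Answer: NXDOMAIN

Derivation:
Op 1: tick 9 -> clock=9.
Op 2: insert d.com -> 10.0.0.4 (expiry=9+2=11). clock=9
Op 3: insert e.com -> 10.0.0.5 (expiry=9+1=10). clock=9
Op 4: tick 3 -> clock=12. purged={d.com,e.com}
Op 5: insert a.com -> 10.0.0.3 (expiry=12+2=14). clock=12
Op 6: insert e.com -> 10.0.0.8 (expiry=12+2=14). clock=12
Op 7: tick 9 -> clock=21. purged={a.com,e.com}
Op 8: insert c.com -> 10.0.0.7 (expiry=21+3=24). clock=21
Op 9: insert a.com -> 10.0.0.7 (expiry=21+2=23). clock=21
Op 10: insert c.com -> 10.0.0.8 (expiry=21+3=24). clock=21
Op 11: tick 4 -> clock=25. purged={a.com,c.com}
Op 12: tick 1 -> clock=26.
Op 13: insert a.com -> 10.0.0.8 (expiry=26+2=28). clock=26
Op 14: tick 5 -> clock=31. purged={a.com}
Op 15: tick 2 -> clock=33.
Op 16: insert c.com -> 10.0.0.3 (expiry=33+2=35). clock=33
Op 17: tick 8 -> clock=41. purged={c.com}
Op 18: insert a.com -> 10.0.0.3 (expiry=41+3=44). clock=41
Op 19: insert b.com -> 10.0.0.1 (expiry=41+2=43). clock=41
Op 20: tick 4 -> clock=45. purged={a.com,b.com}
Op 21: insert d.com -> 10.0.0.2 (expiry=45+1=46). clock=45
Op 22: insert c.com -> 10.0.0.4 (expiry=45+2=47). clock=45
Op 23: insert c.com -> 10.0.0.3 (expiry=45+2=47). clock=45
Op 24: tick 9 -> clock=54. purged={c.com,d.com}
Op 25: tick 8 -> clock=62.
Op 26: insert a.com -> 10.0.0.1 (expiry=62+3=65). clock=62
Op 27: tick 2 -> clock=64.
Op 28: insert c.com -> 10.0.0.4 (expiry=64+1=65). clock=64
Op 29: tick 4 -> clock=68. purged={a.com,c.com}
Op 30: insert a.com -> 10.0.0.6 (expiry=68+1=69). clock=68
lookup b.com: not in cache (expired or never inserted)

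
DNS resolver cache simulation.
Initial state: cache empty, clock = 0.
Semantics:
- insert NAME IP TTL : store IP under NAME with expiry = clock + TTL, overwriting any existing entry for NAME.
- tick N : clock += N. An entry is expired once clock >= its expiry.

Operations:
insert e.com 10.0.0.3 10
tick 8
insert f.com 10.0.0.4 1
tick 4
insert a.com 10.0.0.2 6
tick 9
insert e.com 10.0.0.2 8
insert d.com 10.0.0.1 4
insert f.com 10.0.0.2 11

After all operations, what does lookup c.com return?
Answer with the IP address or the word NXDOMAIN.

Op 1: insert e.com -> 10.0.0.3 (expiry=0+10=10). clock=0
Op 2: tick 8 -> clock=8.
Op 3: insert f.com -> 10.0.0.4 (expiry=8+1=9). clock=8
Op 4: tick 4 -> clock=12. purged={e.com,f.com}
Op 5: insert a.com -> 10.0.0.2 (expiry=12+6=18). clock=12
Op 6: tick 9 -> clock=21. purged={a.com}
Op 7: insert e.com -> 10.0.0.2 (expiry=21+8=29). clock=21
Op 8: insert d.com -> 10.0.0.1 (expiry=21+4=25). clock=21
Op 9: insert f.com -> 10.0.0.2 (expiry=21+11=32). clock=21
lookup c.com: not in cache (expired or never inserted)

Answer: NXDOMAIN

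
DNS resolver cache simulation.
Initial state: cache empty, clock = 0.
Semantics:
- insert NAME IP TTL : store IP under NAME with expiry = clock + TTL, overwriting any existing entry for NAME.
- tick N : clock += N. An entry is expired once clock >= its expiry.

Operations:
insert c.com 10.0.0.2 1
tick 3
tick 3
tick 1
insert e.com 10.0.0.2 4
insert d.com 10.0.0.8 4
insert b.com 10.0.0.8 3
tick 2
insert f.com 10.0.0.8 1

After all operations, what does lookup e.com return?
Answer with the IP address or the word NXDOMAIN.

Answer: 10.0.0.2

Derivation:
Op 1: insert c.com -> 10.0.0.2 (expiry=0+1=1). clock=0
Op 2: tick 3 -> clock=3. purged={c.com}
Op 3: tick 3 -> clock=6.
Op 4: tick 1 -> clock=7.
Op 5: insert e.com -> 10.0.0.2 (expiry=7+4=11). clock=7
Op 6: insert d.com -> 10.0.0.8 (expiry=7+4=11). clock=7
Op 7: insert b.com -> 10.0.0.8 (expiry=7+3=10). clock=7
Op 8: tick 2 -> clock=9.
Op 9: insert f.com -> 10.0.0.8 (expiry=9+1=10). clock=9
lookup e.com: present, ip=10.0.0.2 expiry=11 > clock=9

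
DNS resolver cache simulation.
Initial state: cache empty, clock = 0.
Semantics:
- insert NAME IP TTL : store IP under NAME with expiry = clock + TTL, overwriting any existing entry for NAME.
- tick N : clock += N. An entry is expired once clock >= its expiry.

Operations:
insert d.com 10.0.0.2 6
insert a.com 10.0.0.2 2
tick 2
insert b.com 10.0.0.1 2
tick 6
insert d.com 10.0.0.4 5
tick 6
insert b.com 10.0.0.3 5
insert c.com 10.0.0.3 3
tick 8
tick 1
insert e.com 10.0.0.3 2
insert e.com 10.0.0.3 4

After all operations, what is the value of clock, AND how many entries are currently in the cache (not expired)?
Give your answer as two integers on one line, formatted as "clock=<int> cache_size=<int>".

Answer: clock=23 cache_size=1

Derivation:
Op 1: insert d.com -> 10.0.0.2 (expiry=0+6=6). clock=0
Op 2: insert a.com -> 10.0.0.2 (expiry=0+2=2). clock=0
Op 3: tick 2 -> clock=2. purged={a.com}
Op 4: insert b.com -> 10.0.0.1 (expiry=2+2=4). clock=2
Op 5: tick 6 -> clock=8. purged={b.com,d.com}
Op 6: insert d.com -> 10.0.0.4 (expiry=8+5=13). clock=8
Op 7: tick 6 -> clock=14. purged={d.com}
Op 8: insert b.com -> 10.0.0.3 (expiry=14+5=19). clock=14
Op 9: insert c.com -> 10.0.0.3 (expiry=14+3=17). clock=14
Op 10: tick 8 -> clock=22. purged={b.com,c.com}
Op 11: tick 1 -> clock=23.
Op 12: insert e.com -> 10.0.0.3 (expiry=23+2=25). clock=23
Op 13: insert e.com -> 10.0.0.3 (expiry=23+4=27). clock=23
Final clock = 23
Final cache (unexpired): {e.com} -> size=1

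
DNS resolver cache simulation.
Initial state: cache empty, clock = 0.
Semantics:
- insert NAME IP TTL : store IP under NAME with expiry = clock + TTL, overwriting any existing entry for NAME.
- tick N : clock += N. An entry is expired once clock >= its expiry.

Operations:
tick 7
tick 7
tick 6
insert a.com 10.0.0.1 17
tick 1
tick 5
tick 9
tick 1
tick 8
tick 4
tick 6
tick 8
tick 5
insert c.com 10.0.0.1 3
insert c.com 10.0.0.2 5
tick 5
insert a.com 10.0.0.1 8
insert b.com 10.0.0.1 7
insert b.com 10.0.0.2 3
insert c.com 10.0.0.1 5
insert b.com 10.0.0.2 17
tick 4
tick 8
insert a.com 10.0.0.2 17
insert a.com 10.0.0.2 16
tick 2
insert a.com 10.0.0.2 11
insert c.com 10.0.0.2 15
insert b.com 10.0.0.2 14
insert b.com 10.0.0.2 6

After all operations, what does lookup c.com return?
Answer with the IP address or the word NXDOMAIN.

Answer: 10.0.0.2

Derivation:
Op 1: tick 7 -> clock=7.
Op 2: tick 7 -> clock=14.
Op 3: tick 6 -> clock=20.
Op 4: insert a.com -> 10.0.0.1 (expiry=20+17=37). clock=20
Op 5: tick 1 -> clock=21.
Op 6: tick 5 -> clock=26.
Op 7: tick 9 -> clock=35.
Op 8: tick 1 -> clock=36.
Op 9: tick 8 -> clock=44. purged={a.com}
Op 10: tick 4 -> clock=48.
Op 11: tick 6 -> clock=54.
Op 12: tick 8 -> clock=62.
Op 13: tick 5 -> clock=67.
Op 14: insert c.com -> 10.0.0.1 (expiry=67+3=70). clock=67
Op 15: insert c.com -> 10.0.0.2 (expiry=67+5=72). clock=67
Op 16: tick 5 -> clock=72. purged={c.com}
Op 17: insert a.com -> 10.0.0.1 (expiry=72+8=80). clock=72
Op 18: insert b.com -> 10.0.0.1 (expiry=72+7=79). clock=72
Op 19: insert b.com -> 10.0.0.2 (expiry=72+3=75). clock=72
Op 20: insert c.com -> 10.0.0.1 (expiry=72+5=77). clock=72
Op 21: insert b.com -> 10.0.0.2 (expiry=72+17=89). clock=72
Op 22: tick 4 -> clock=76.
Op 23: tick 8 -> clock=84. purged={a.com,c.com}
Op 24: insert a.com -> 10.0.0.2 (expiry=84+17=101). clock=84
Op 25: insert a.com -> 10.0.0.2 (expiry=84+16=100). clock=84
Op 26: tick 2 -> clock=86.
Op 27: insert a.com -> 10.0.0.2 (expiry=86+11=97). clock=86
Op 28: insert c.com -> 10.0.0.2 (expiry=86+15=101). clock=86
Op 29: insert b.com -> 10.0.0.2 (expiry=86+14=100). clock=86
Op 30: insert b.com -> 10.0.0.2 (expiry=86+6=92). clock=86
lookup c.com: present, ip=10.0.0.2 expiry=101 > clock=86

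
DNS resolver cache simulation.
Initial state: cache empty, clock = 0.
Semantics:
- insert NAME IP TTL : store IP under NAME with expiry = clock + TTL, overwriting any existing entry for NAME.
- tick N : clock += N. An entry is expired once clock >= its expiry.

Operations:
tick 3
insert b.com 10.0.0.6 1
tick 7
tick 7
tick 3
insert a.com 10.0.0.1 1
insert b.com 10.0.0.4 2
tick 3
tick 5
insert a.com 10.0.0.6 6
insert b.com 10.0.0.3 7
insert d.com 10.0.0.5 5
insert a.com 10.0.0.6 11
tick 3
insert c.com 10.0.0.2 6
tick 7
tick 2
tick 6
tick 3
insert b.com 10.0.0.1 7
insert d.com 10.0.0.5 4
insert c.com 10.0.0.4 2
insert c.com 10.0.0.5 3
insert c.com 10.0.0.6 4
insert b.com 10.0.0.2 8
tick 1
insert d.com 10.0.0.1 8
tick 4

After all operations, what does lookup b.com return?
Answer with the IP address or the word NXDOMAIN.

Op 1: tick 3 -> clock=3.
Op 2: insert b.com -> 10.0.0.6 (expiry=3+1=4). clock=3
Op 3: tick 7 -> clock=10. purged={b.com}
Op 4: tick 7 -> clock=17.
Op 5: tick 3 -> clock=20.
Op 6: insert a.com -> 10.0.0.1 (expiry=20+1=21). clock=20
Op 7: insert b.com -> 10.0.0.4 (expiry=20+2=22). clock=20
Op 8: tick 3 -> clock=23. purged={a.com,b.com}
Op 9: tick 5 -> clock=28.
Op 10: insert a.com -> 10.0.0.6 (expiry=28+6=34). clock=28
Op 11: insert b.com -> 10.0.0.3 (expiry=28+7=35). clock=28
Op 12: insert d.com -> 10.0.0.5 (expiry=28+5=33). clock=28
Op 13: insert a.com -> 10.0.0.6 (expiry=28+11=39). clock=28
Op 14: tick 3 -> clock=31.
Op 15: insert c.com -> 10.0.0.2 (expiry=31+6=37). clock=31
Op 16: tick 7 -> clock=38. purged={b.com,c.com,d.com}
Op 17: tick 2 -> clock=40. purged={a.com}
Op 18: tick 6 -> clock=46.
Op 19: tick 3 -> clock=49.
Op 20: insert b.com -> 10.0.0.1 (expiry=49+7=56). clock=49
Op 21: insert d.com -> 10.0.0.5 (expiry=49+4=53). clock=49
Op 22: insert c.com -> 10.0.0.4 (expiry=49+2=51). clock=49
Op 23: insert c.com -> 10.0.0.5 (expiry=49+3=52). clock=49
Op 24: insert c.com -> 10.0.0.6 (expiry=49+4=53). clock=49
Op 25: insert b.com -> 10.0.0.2 (expiry=49+8=57). clock=49
Op 26: tick 1 -> clock=50.
Op 27: insert d.com -> 10.0.0.1 (expiry=50+8=58). clock=50
Op 28: tick 4 -> clock=54. purged={c.com}
lookup b.com: present, ip=10.0.0.2 expiry=57 > clock=54

Answer: 10.0.0.2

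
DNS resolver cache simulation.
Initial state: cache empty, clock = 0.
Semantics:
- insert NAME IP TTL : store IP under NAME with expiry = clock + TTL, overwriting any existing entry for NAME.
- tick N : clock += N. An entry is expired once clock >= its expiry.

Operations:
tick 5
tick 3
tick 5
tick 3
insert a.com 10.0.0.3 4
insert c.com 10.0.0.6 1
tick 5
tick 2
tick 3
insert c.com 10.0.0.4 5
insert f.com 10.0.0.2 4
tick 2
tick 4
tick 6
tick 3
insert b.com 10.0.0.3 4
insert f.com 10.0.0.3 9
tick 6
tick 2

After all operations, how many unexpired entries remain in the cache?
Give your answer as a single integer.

Op 1: tick 5 -> clock=5.
Op 2: tick 3 -> clock=8.
Op 3: tick 5 -> clock=13.
Op 4: tick 3 -> clock=16.
Op 5: insert a.com -> 10.0.0.3 (expiry=16+4=20). clock=16
Op 6: insert c.com -> 10.0.0.6 (expiry=16+1=17). clock=16
Op 7: tick 5 -> clock=21. purged={a.com,c.com}
Op 8: tick 2 -> clock=23.
Op 9: tick 3 -> clock=26.
Op 10: insert c.com -> 10.0.0.4 (expiry=26+5=31). clock=26
Op 11: insert f.com -> 10.0.0.2 (expiry=26+4=30). clock=26
Op 12: tick 2 -> clock=28.
Op 13: tick 4 -> clock=32. purged={c.com,f.com}
Op 14: tick 6 -> clock=38.
Op 15: tick 3 -> clock=41.
Op 16: insert b.com -> 10.0.0.3 (expiry=41+4=45). clock=41
Op 17: insert f.com -> 10.0.0.3 (expiry=41+9=50). clock=41
Op 18: tick 6 -> clock=47. purged={b.com}
Op 19: tick 2 -> clock=49.
Final cache (unexpired): {f.com} -> size=1

Answer: 1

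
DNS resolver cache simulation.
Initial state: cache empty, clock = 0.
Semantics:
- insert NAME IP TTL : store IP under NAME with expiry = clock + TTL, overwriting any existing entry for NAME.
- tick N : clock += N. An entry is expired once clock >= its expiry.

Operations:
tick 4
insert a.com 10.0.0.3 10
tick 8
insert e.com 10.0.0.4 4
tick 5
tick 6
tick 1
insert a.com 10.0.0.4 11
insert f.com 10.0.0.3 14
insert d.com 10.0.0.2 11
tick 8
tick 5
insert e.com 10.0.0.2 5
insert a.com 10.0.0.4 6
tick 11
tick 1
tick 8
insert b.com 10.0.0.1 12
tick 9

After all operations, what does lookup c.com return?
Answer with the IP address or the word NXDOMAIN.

Op 1: tick 4 -> clock=4.
Op 2: insert a.com -> 10.0.0.3 (expiry=4+10=14). clock=4
Op 3: tick 8 -> clock=12.
Op 4: insert e.com -> 10.0.0.4 (expiry=12+4=16). clock=12
Op 5: tick 5 -> clock=17. purged={a.com,e.com}
Op 6: tick 6 -> clock=23.
Op 7: tick 1 -> clock=24.
Op 8: insert a.com -> 10.0.0.4 (expiry=24+11=35). clock=24
Op 9: insert f.com -> 10.0.0.3 (expiry=24+14=38). clock=24
Op 10: insert d.com -> 10.0.0.2 (expiry=24+11=35). clock=24
Op 11: tick 8 -> clock=32.
Op 12: tick 5 -> clock=37. purged={a.com,d.com}
Op 13: insert e.com -> 10.0.0.2 (expiry=37+5=42). clock=37
Op 14: insert a.com -> 10.0.0.4 (expiry=37+6=43). clock=37
Op 15: tick 11 -> clock=48. purged={a.com,e.com,f.com}
Op 16: tick 1 -> clock=49.
Op 17: tick 8 -> clock=57.
Op 18: insert b.com -> 10.0.0.1 (expiry=57+12=69). clock=57
Op 19: tick 9 -> clock=66.
lookup c.com: not in cache (expired or never inserted)

Answer: NXDOMAIN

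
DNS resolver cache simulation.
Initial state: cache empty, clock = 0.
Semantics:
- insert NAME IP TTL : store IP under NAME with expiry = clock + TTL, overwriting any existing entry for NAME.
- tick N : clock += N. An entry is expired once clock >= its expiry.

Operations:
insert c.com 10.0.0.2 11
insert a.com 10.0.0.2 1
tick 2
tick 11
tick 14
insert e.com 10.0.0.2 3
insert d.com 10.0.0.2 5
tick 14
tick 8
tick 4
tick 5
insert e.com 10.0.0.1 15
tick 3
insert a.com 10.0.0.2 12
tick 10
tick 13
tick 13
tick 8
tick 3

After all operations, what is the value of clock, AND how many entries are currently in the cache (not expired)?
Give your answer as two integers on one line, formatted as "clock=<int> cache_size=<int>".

Answer: clock=108 cache_size=0

Derivation:
Op 1: insert c.com -> 10.0.0.2 (expiry=0+11=11). clock=0
Op 2: insert a.com -> 10.0.0.2 (expiry=0+1=1). clock=0
Op 3: tick 2 -> clock=2. purged={a.com}
Op 4: tick 11 -> clock=13. purged={c.com}
Op 5: tick 14 -> clock=27.
Op 6: insert e.com -> 10.0.0.2 (expiry=27+3=30). clock=27
Op 7: insert d.com -> 10.0.0.2 (expiry=27+5=32). clock=27
Op 8: tick 14 -> clock=41. purged={d.com,e.com}
Op 9: tick 8 -> clock=49.
Op 10: tick 4 -> clock=53.
Op 11: tick 5 -> clock=58.
Op 12: insert e.com -> 10.0.0.1 (expiry=58+15=73). clock=58
Op 13: tick 3 -> clock=61.
Op 14: insert a.com -> 10.0.0.2 (expiry=61+12=73). clock=61
Op 15: tick 10 -> clock=71.
Op 16: tick 13 -> clock=84. purged={a.com,e.com}
Op 17: tick 13 -> clock=97.
Op 18: tick 8 -> clock=105.
Op 19: tick 3 -> clock=108.
Final clock = 108
Final cache (unexpired): {} -> size=0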